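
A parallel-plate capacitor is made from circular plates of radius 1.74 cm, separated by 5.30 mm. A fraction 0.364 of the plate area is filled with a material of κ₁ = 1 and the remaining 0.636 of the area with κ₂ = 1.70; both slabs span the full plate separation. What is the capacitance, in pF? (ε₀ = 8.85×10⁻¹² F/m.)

2.30 pF

A = π(1.74 cm)² = 9.51×10⁻⁴ m².
Side-by-side slabs ⇒ two capacitors in parallel, each spanning the full gap.
C₁ = κ₁ε₀A₁/d = 1.00 × 8.85×10⁻¹² × 3.46×10⁻⁴ / 5.30×10⁻³ = 5.78×10⁻¹³ F.
C₂ = κ₂ε₀A₂/d = 1.70 × 8.85×10⁻¹² × 6.05×10⁻⁴ / 5.30×10⁻³ = 1.72×10⁻¹² F.
C = C₁ + C₂ = 2.30×10⁻¹² F.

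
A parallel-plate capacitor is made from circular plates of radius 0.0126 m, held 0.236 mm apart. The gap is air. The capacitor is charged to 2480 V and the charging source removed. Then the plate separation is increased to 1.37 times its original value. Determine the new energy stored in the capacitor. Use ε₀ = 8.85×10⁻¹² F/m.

A = π(0.0126 m)² = 4.99×10⁻⁴ m².
Initially C₁ = ε₀A/d = 8.85×10⁻¹² × 4.99×10⁻⁴ / 2.36×10⁻⁴ = 1.87×10⁻¹¹ F.
U₁ = 5.75×10⁻⁵ J.
Isolated ⇒ Q is held fixed. C₂ = 0.730 C₁ and U = Q²/(2C), so U₂/U₁ = C₁/C₂ = 1.37.
U₂ = 1.37 × 5.75×10⁻⁵ = 7.88×10⁻⁵ J.

78.8 μJ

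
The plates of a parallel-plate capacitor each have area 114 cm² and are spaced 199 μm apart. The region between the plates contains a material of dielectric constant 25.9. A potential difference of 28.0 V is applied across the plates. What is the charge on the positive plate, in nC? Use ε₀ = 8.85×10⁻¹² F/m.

Q ≈ 368 nC

A = 114 cm² = 1.14×10⁻² m².
C = κε₀A/d = 25.9 × 8.85×10⁻¹² × 1.14×10⁻² / 1.99×10⁻⁴ = 1.31×10⁻⁸ F.
Q = CV = 1.31×10⁻⁸ × 28.0 = 3.68×10⁻⁷ C.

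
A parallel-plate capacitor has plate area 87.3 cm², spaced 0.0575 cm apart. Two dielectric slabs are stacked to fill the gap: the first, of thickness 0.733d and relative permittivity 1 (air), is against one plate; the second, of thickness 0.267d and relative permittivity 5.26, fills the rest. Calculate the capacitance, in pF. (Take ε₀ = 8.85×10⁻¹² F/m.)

171 pF

A = 87.3 cm² = 8.73×10⁻³ m².
Stacked slabs ⇒ two capacitors in series, each with the full plate area.
C₁ = κ₁ε₀A/d₁ = 1.00 × 8.85×10⁻¹² × 8.73×10⁻³ / 4.21×10⁻⁴ = 1.83×10⁻¹⁰ F.
C₂ = κ₂ε₀A/d₂ = 5.26 × 8.85×10⁻¹² × 8.73×10⁻³ / 1.54×10⁻⁴ = 2.65×10⁻⁹ F.
C = (1/C₁ + 1/C₂)⁻¹ = 1.71×10⁻¹⁰ F.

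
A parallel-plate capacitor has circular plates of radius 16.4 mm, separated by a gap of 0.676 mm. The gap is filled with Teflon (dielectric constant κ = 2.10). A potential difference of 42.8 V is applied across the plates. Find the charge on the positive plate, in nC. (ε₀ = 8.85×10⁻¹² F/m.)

0.994 nC

A = π(16.4 mm)² = 8.45×10⁻⁴ m².
C = κε₀A/d = 2.10 × 8.85×10⁻¹² × 8.45×10⁻⁴ / 6.76×10⁻⁴ = 2.32×10⁻¹¹ F.
Q = CV = 2.32×10⁻¹¹ × 42.8 = 9.94×10⁻¹⁰ C.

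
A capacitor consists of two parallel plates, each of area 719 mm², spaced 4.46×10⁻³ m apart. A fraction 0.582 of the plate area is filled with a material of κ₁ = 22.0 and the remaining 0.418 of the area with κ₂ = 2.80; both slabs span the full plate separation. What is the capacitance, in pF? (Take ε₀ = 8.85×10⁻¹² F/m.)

A = 719 mm² = 7.19×10⁻⁴ m².
Side-by-side slabs ⇒ two capacitors in parallel, each spanning the full gap.
C₁ = κ₁ε₀A₁/d = 22.0 × 8.85×10⁻¹² × 4.18×10⁻⁴ / 4.46×10⁻³ = 1.83×10⁻¹¹ F.
C₂ = κ₂ε₀A₂/d = 2.80 × 8.85×10⁻¹² × 3.01×10⁻⁴ / 4.46×10⁻³ = 1.67×10⁻¹² F.
C = C₁ + C₂ = 1.99×10⁻¹¹ F.

C ≈ 19.9 pF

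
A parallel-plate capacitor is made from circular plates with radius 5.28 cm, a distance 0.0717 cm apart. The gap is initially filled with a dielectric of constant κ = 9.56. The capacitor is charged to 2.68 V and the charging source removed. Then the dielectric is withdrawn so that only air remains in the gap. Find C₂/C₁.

C = κε₀A/d scales with κ, so C₂/C₁ = 1/κ = 1/9.56 = 0.105.

C₂/C₁ ≈ 0.105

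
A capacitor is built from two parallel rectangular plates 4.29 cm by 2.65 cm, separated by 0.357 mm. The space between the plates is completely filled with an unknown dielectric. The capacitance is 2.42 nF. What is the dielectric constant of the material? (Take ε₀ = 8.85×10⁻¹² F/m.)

κ ≈ 85.9

A = 4.29 × 2.65 cm² = 1.14×10⁻³ m².
κ = Cd/(ε₀A) = 2.42×10⁻⁹ × 3.57×10⁻⁴ / (8.85×10⁻¹² × 1.14×10⁻³) = 85.9.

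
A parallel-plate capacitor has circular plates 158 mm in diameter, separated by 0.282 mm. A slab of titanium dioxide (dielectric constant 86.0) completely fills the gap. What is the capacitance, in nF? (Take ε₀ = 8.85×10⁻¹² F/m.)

A = π(158/2 mm)² = 1.96×10⁻² m².
C = κε₀A/d = 86.0 × 8.85×10⁻¹² × 1.96×10⁻² / 2.82×10⁻⁴ = 5.29×10⁻⁸ F.

C ≈ 52.9 nF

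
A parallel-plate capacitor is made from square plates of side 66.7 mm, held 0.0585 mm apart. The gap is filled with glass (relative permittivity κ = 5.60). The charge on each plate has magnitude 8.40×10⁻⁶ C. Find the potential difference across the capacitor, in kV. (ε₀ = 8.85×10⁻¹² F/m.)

A = (66.7 mm)² = 4.45×10⁻³ m².
C = κε₀A/d = 5.60 × 8.85×10⁻¹² × 4.45×10⁻³ / 5.85×10⁻⁵ = 3.77×10⁻⁹ F.
V = Q/C = 8.40×10⁻⁶ / 3.77×10⁻⁹ = 2.23×10³ V.

2.23 kV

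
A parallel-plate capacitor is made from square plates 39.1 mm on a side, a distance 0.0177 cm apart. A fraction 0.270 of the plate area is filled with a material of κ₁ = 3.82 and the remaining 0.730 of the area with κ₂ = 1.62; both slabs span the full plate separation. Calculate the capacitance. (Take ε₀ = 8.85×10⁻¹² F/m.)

A = (39.1 mm)² = 1.53×10⁻³ m².
Side-by-side slabs ⇒ two capacitors in parallel, each spanning the full gap.
C₁ = κ₁ε₀A₁/d = 3.82 × 8.85×10⁻¹² × 4.13×10⁻⁴ / 1.77×10⁻⁴ = 7.88×10⁻¹¹ F.
C₂ = κ₂ε₀A₂/d = 1.62 × 8.85×10⁻¹² × 1.12×10⁻³ / 1.77×10⁻⁴ = 9.04×10⁻¹¹ F.
C = C₁ + C₂ = 1.69×10⁻¹⁰ F.

C ≈ 169 pF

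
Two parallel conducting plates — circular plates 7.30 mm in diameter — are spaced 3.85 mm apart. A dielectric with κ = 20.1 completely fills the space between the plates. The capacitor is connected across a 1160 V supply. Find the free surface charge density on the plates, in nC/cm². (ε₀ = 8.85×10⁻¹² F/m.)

A = π(7.30/2 mm)² = 4.19×10⁻⁵ m².
C = κε₀A/d = 20.1 × 8.85×10⁻¹² × 4.19×10⁻⁵ / 3.85×10⁻³ = 1.93×10⁻¹² F.
σ = Q/A = CV/A = 1.93×10⁻¹² × 1160 / 4.19×10⁻⁵ = 5.36×10⁻⁵ C/m².

5.36 nC/cm²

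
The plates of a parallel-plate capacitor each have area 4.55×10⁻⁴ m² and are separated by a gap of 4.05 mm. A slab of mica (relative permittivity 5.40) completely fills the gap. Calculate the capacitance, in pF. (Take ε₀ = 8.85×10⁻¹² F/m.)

C ≈ 5.37 pF

C = κε₀A/d = 5.40 × 8.85×10⁻¹² × 4.55×10⁻⁴ / 4.05×10⁻³ = 5.37×10⁻¹² F.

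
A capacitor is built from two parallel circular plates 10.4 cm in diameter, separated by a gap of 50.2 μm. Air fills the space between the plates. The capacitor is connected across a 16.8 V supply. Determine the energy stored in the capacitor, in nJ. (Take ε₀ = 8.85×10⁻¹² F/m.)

U ≈ 211 nJ

A = π(10.4/2 cm)² = 8.49×10⁻³ m².
C = ε₀A/d = 8.85×10⁻¹² × 8.49×10⁻³ / 5.02×10⁻⁵ = 1.50×10⁻⁹ F.
U = ½CV² = ½ × 1.50×10⁻⁹ × (16.8)² = 2.11×10⁻⁷ J.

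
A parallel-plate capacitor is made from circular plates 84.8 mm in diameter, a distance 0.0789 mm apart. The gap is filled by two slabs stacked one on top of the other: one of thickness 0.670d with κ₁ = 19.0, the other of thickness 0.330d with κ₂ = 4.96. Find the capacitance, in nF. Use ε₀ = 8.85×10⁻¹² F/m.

6.22 nF

A = π(84.8/2 mm)² = 5.65×10⁻³ m².
Stacked slabs ⇒ two capacitors in series, each with the full plate area.
C₁ = κ₁ε₀A/d₁ = 19.0 × 8.85×10⁻¹² × 5.65×10⁻³ / 5.29×10⁻⁵ = 1.80×10⁻⁸ F.
C₂ = κ₂ε₀A/d₂ = 4.96 × 8.85×10⁻¹² × 5.65×10⁻³ / 2.60×10⁻⁵ = 9.52×10⁻⁹ F.
C = (1/C₁ + 1/C₂)⁻¹ = 6.22×10⁻⁹ F.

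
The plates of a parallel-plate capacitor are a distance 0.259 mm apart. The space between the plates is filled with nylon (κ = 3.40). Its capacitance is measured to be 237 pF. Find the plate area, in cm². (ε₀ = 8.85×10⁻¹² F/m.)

A ≈ 20.4 cm²

A = Cd/(κε₀) = 2.37×10⁻¹⁰ × 2.59×10⁻⁴ / (3.40 × 8.85×10⁻¹²) = 2.04×10⁻³ m².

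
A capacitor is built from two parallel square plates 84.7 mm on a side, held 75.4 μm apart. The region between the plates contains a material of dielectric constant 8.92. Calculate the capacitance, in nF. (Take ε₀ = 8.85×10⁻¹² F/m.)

A = (84.7 mm)² = 7.17×10⁻³ m².
C = κε₀A/d = 8.92 × 8.85×10⁻¹² × 7.17×10⁻³ / 7.54×10⁻⁵ = 7.51×10⁻⁹ F.

C ≈ 7.51 nF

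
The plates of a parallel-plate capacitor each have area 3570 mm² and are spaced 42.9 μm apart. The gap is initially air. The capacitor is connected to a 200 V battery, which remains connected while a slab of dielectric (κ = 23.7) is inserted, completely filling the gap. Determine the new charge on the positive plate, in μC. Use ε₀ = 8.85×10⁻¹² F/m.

Q ≈ 3.49 μC

A = 3570 mm² = 3.57×10⁻³ m².
Initially C₁ = ε₀A/d = 8.85×10⁻¹² × 3.57×10⁻³ / 4.29×10⁻⁵ = 7.36×10⁻¹⁰ F.
Q₁ = 1.47×10⁻⁷ C.
Battery connected ⇒ V is held fixed. C₂ = 23.7 C₁ and Q = CV, so Q₂/Q₁ = C₂/C₁ = 23.7.
Q₂ = 23.7 × 1.47×10⁻⁷ = 3.49×10⁻⁶ C.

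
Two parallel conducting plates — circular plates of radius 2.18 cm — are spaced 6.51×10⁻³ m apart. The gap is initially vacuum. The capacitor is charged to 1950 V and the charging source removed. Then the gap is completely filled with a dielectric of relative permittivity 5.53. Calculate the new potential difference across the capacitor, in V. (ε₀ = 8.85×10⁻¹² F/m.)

V ≈ 353 V

A = π(2.18 cm)² = 1.49×10⁻³ m².
Initially C₁ = ε₀A/d = 8.85×10⁻¹² × 1.49×10⁻³ / 6.51×10⁻³ = 2.03×10⁻¹² F.
V₁ = 1.95×10³ V.
Isolated ⇒ Q is held fixed. C₂ = 5.53 C₁ and V = Q/C, so V₂/V₁ = C₁/C₂ = 0.181.
V₂ = 0.181 × 1.95×10³ = 3.53×10² V.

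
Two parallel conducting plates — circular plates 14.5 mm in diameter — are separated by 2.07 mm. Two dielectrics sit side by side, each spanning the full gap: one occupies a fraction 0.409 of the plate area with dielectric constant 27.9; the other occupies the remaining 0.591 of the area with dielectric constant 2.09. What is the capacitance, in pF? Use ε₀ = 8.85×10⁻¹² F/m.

A = π(14.5/2 mm)² = 1.65×10⁻⁴ m².
Side-by-side slabs ⇒ two capacitors in parallel, each spanning the full gap.
C₁ = κ₁ε₀A₁/d = 27.9 × 8.85×10⁻¹² × 6.75×10⁻⁵ / 2.07×10⁻³ = 8.06×10⁻¹² F.
C₂ = κ₂ε₀A₂/d = 2.09 × 8.85×10⁻¹² × 9.76×10⁻⁵ / 2.07×10⁻³ = 8.72×10⁻¹³ F.
C = C₁ + C₂ = 8.93×10⁻¹² F.

8.93 pF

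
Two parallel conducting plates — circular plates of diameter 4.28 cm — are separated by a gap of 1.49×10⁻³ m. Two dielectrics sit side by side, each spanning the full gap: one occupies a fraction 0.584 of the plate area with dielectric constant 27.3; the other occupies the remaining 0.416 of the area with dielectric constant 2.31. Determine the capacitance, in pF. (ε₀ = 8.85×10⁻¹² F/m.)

A = π(4.28/2 cm)² = 1.44×10⁻³ m².
Side-by-side slabs ⇒ two capacitors in parallel, each spanning the full gap.
C₁ = κ₁ε₀A₁/d = 27.3 × 8.85×10⁻¹² × 8.40×10⁻⁴ / 1.49×10⁻³ = 1.36×10⁻¹⁰ F.
C₂ = κ₂ε₀A₂/d = 2.31 × 8.85×10⁻¹² × 5.99×10⁻⁴ / 1.49×10⁻³ = 8.21×10⁻¹² F.
C = C₁ + C₂ = 1.44×10⁻¹⁰ F.

144 pF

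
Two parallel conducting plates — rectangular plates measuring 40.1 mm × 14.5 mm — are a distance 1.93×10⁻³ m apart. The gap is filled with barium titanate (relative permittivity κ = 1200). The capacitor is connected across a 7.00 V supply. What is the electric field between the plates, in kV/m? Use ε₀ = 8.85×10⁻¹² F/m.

E = V/d = 7.00 / 1.93×10⁻³ = 3.63×10³ V/m.

3.63 kV/m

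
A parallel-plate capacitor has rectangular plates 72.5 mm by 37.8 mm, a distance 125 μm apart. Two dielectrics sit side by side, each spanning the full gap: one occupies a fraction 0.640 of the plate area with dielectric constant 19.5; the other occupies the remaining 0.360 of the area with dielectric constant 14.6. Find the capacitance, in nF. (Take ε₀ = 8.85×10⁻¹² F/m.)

A = 72.5 × 37.8 mm² = 2.74×10⁻³ m².
Side-by-side slabs ⇒ two capacitors in parallel, each spanning the full gap.
C₁ = κ₁ε₀A₁/d = 19.5 × 8.85×10⁻¹² × 1.75×10⁻³ / 1.25×10⁻⁴ = 2.42×10⁻⁹ F.
C₂ = κ₂ε₀A₂/d = 14.6 × 8.85×10⁻¹² × 9.87×10⁻⁴ / 1.25×10⁻⁴ = 1.02×10⁻⁹ F.
C = C₁ + C₂ = 3.44×10⁻⁹ F.

C ≈ 3.44 nF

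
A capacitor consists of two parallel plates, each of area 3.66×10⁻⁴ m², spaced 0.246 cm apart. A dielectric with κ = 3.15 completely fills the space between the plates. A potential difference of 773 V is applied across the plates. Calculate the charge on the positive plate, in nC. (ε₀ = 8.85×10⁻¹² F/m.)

Q ≈ 3.21 nC

C = κε₀A/d = 3.15 × 8.85×10⁻¹² × 3.66×10⁻⁴ / 2.46×10⁻³ = 4.15×10⁻¹² F.
Q = CV = 4.15×10⁻¹² × 773 = 3.21×10⁻⁹ C.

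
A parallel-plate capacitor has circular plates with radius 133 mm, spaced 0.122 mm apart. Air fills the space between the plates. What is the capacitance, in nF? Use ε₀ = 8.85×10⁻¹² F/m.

C ≈ 4.03 nF

A = π(133 mm)² = 5.56×10⁻² m².
C = ε₀A/d = 8.85×10⁻¹² × 5.56×10⁻² / 1.22×10⁻⁴ = 4.03×10⁻⁹ F.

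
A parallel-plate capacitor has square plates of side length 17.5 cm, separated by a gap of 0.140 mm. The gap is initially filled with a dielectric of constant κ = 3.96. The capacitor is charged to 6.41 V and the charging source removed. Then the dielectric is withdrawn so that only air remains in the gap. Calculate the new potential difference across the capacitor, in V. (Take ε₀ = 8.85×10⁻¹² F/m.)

A = (17.5 cm)² = 3.06×10⁻² m².
Initially C₁ = κε₀A/d = 3.96 × 8.85×10⁻¹² × 3.06×10⁻² / 1.40×10⁻⁴ = 7.67×10⁻⁹ F.
V₁ = 6.41 V.
Isolated ⇒ Q is held fixed. C₂ = 0.253 C₁ and V = Q/C, so V₂/V₁ = C₁/C₂ = 3.96.
V₂ = 3.96 × 6.41 = 25.4 V.

V ≈ 25.4 V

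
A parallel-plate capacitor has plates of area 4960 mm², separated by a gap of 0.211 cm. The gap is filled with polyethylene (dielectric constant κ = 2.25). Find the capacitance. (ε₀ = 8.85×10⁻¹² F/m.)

A = 4960 mm² = 4.96×10⁻³ m².
C = κε₀A/d = 2.25 × 8.85×10⁻¹² × 4.96×10⁻³ / 2.11×10⁻³ = 4.68×10⁻¹¹ F.

C ≈ 46.8 pF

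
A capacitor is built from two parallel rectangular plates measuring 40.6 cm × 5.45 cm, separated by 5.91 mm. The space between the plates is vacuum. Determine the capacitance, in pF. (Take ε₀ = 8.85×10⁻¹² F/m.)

33.1 pF

A = 40.6 × 5.45 cm² = 2.21×10⁻² m².
C = ε₀A/d = 8.85×10⁻¹² × 2.21×10⁻² / 5.91×10⁻³ = 3.31×10⁻¹¹ F.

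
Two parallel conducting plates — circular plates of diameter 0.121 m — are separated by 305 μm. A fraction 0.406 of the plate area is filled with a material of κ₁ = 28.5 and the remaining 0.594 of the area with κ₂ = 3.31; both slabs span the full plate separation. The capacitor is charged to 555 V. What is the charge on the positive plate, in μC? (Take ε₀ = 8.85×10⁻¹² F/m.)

Q ≈ 2.51 μC

A = π(0.121/2 m)² = 1.15×10⁻² m².
Side-by-side slabs ⇒ two capacitors in parallel, each spanning the full gap.
C₁ = κ₁ε₀A₁/d = 28.5 × 8.85×10⁻¹² × 4.67×10⁻³ / 3.05×10⁻⁴ = 3.86×10⁻⁹ F.
C₂ = κ₂ε₀A₂/d = 3.31 × 8.85×10⁻¹² × 6.83×10⁻³ / 3.05×10⁻⁴ = 6.56×10⁻¹⁰ F.
C = C₁ + C₂ = 4.52×10⁻⁹ F.
Q = CV = 4.52×10⁻⁹ × 555 = 2.51×10⁻⁶ C.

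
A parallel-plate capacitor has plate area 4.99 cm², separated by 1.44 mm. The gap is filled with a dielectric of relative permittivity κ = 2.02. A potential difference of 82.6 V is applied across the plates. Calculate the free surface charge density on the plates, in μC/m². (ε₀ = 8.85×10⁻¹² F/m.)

A = 4.99 cm² = 4.99×10⁻⁴ m².
C = κε₀A/d = 2.02 × 8.85×10⁻¹² × 4.99×10⁻⁴ / 1.44×10⁻³ = 6.19×10⁻¹² F.
σ = Q/A = CV/A = 6.19×10⁻¹² × 82.6 / 4.99×10⁻⁴ = 1.03×10⁻⁶ C/m².

1.03 μC/m²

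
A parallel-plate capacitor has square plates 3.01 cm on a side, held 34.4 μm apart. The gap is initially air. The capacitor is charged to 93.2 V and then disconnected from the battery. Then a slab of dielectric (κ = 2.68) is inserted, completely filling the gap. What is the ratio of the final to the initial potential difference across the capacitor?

0.373

Isolated ⇒ Q is held fixed.
C₂ = 2.68 C₁ and V = Q/C, so V₂/V₁ = C₁/C₂ = 0.373.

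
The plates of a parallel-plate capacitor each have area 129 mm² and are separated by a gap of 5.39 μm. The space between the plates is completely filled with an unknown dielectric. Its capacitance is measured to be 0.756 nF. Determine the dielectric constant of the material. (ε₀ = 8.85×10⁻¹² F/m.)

κ ≈ 3.57

A = 129 mm² = 1.29×10⁻⁴ m².
κ = Cd/(ε₀A) = 7.56×10⁻¹⁰ × 5.39×10⁻⁶ / (8.85×10⁻¹² × 1.29×10⁻⁴) = 3.57.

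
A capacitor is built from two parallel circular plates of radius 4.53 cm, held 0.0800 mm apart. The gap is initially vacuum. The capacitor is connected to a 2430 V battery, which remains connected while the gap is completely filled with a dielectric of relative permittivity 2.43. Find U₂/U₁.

2.43

Battery connected ⇒ V is held fixed.
C₂ = 2.43 C₁ and U = ½CV², so U₂/U₁ = C₂/C₁ = 2.43.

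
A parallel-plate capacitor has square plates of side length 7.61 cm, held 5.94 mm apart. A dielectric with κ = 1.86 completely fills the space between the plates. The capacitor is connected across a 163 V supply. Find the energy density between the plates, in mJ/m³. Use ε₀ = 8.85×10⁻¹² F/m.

E = V/d = 163 / 5.94×10⁻³ = 2.74×10⁴ V/m.
u = ½κε₀E² = ½ × 1.86 × 8.85×10⁻¹² × (2.74×10⁴)² = 6.20×10⁻³ J/m³.

u ≈ 6.20 mJ/m³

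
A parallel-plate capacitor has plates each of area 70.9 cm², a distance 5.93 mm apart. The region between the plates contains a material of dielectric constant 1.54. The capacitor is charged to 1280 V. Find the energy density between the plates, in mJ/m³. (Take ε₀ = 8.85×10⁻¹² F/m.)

u ≈ 318 mJ/m³

E = V/d = 1280 / 5.93×10⁻³ = 2.16×10⁵ V/m.
u = ½κε₀E² = ½ × 1.54 × 8.85×10⁻¹² × (2.16×10⁵)² = 0.318 J/m³.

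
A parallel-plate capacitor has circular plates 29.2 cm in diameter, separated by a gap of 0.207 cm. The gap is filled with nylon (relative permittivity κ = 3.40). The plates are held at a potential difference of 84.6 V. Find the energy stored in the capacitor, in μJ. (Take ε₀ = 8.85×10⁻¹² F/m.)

U ≈ 3.48 μJ

A = π(29.2/2 cm)² = 6.70×10⁻² m².
C = κε₀A/d = 3.40 × 8.85×10⁻¹² × 6.70×10⁻² / 2.07×10⁻³ = 9.73×10⁻¹⁰ F.
U = ½CV² = ½ × 9.73×10⁻¹⁰ × (84.6)² = 3.48×10⁻⁶ J.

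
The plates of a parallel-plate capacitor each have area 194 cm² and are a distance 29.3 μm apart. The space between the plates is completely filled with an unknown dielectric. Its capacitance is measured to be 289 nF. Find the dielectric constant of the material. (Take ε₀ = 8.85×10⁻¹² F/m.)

κ ≈ 49.3

A = 194 cm² = 1.94×10⁻² m².
κ = Cd/(ε₀A) = 2.89×10⁻⁷ × 2.93×10⁻⁵ / (8.85×10⁻¹² × 1.94×10⁻²) = 49.3.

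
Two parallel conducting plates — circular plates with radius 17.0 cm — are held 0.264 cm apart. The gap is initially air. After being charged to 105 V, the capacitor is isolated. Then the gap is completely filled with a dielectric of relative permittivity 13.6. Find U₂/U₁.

Isolated ⇒ Q is held fixed.
C₂ = 13.6 C₁ and U = Q²/(2C), so U₂/U₁ = C₁/C₂ = 0.0735.

U₂/U₁ ≈ 0.0735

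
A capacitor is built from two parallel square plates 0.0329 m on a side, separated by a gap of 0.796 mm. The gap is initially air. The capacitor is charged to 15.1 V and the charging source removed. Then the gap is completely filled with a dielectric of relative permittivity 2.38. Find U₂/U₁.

U₂/U₁ ≈ 0.420

Isolated ⇒ Q is held fixed.
C₂ = 2.38 C₁ and U = Q²/(2C), so U₂/U₁ = C₁/C₂ = 0.420.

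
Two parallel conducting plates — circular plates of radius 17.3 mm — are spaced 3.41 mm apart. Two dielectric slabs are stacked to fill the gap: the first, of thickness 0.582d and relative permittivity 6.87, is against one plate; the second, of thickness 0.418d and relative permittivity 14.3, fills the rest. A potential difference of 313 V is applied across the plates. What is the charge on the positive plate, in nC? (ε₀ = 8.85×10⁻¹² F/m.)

A = π(17.3 mm)² = 9.40×10⁻⁴ m².
Stacked slabs ⇒ two capacitors in series, each with the full plate area.
C₁ = κ₁ε₀A/d₁ = 6.87 × 8.85×10⁻¹² × 9.40×10⁻⁴ / 1.98×10⁻³ = 2.88×10⁻¹¹ F.
C₂ = κ₂ε₀A/d₂ = 14.3 × 8.85×10⁻¹² × 9.40×10⁻⁴ / 1.43×10⁻³ = 8.35×10⁻¹¹ F.
C = (1/C₁ + 1/C₂)⁻¹ = 2.14×10⁻¹¹ F.
Q = CV = 2.14×10⁻¹¹ × 313 = 6.70×10⁻⁹ C.

6.70 nC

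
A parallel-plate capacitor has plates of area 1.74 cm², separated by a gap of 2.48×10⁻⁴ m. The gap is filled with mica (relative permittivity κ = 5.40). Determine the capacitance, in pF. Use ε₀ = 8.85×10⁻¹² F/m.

33.5 pF

A = 1.74 cm² = 1.74×10⁻⁴ m².
C = κε₀A/d = 5.40 × 8.85×10⁻¹² × 1.74×10⁻⁴ / 2.48×10⁻⁴ = 3.35×10⁻¹¹ F.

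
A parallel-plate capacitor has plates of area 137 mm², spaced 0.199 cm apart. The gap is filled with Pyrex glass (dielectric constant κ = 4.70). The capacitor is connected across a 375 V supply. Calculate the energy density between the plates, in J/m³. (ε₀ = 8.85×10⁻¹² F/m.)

E = V/d = 375 / 1.99×10⁻³ = 1.88×10⁵ V/m.
u = ½κε₀E² = ½ × 4.70 × 8.85×10⁻¹² × (1.88×10⁵)² = 0.739 J/m³.

0.739 J/m³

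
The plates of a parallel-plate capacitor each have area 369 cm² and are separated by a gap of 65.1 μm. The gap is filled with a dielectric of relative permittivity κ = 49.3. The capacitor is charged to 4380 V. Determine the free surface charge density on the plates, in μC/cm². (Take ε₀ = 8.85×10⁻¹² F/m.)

A = 369 cm² = 3.69×10⁻² m².
C = κε₀A/d = 49.3 × 8.85×10⁻¹² × 3.69×10⁻² / 6.51×10⁻⁵ = 2.47×10⁻⁷ F.
σ = Q/A = CV/A = 2.47×10⁻⁷ × 4380 / 3.69×10⁻² = 2.94×10⁻² C/m².

σ ≈ 2.94 μC/cm²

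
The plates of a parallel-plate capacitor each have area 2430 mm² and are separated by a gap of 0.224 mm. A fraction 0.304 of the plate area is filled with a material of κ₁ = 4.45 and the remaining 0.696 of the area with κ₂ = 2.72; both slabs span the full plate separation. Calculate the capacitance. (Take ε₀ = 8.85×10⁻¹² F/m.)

C ≈ 312 pF

A = 2430 mm² = 2.43×10⁻³ m².
Side-by-side slabs ⇒ two capacitors in parallel, each spanning the full gap.
C₁ = κ₁ε₀A₁/d = 4.45 × 8.85×10⁻¹² × 7.39×10⁻⁴ / 2.24×10⁻⁴ = 1.30×10⁻¹⁰ F.
C₂ = κ₂ε₀A₂/d = 2.72 × 8.85×10⁻¹² × 1.69×10⁻³ / 2.24×10⁻⁴ = 1.82×10⁻¹⁰ F.
C = C₁ + C₂ = 3.12×10⁻¹⁰ F.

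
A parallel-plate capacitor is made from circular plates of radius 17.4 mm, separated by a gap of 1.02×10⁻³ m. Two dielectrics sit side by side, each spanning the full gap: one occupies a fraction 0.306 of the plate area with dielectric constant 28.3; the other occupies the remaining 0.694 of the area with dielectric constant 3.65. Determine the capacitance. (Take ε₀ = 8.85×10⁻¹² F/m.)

A = π(17.4 mm)² = 9.51×10⁻⁴ m².
Side-by-side slabs ⇒ two capacitors in parallel, each spanning the full gap.
C₁ = κ₁ε₀A₁/d = 28.3 × 8.85×10⁻¹² × 2.91×10⁻⁴ / 1.02×10⁻³ = 7.15×10⁻¹¹ F.
C₂ = κ₂ε₀A₂/d = 3.65 × 8.85×10⁻¹² × 6.60×10⁻⁴ / 1.02×10⁻³ = 2.09×10⁻¹¹ F.
C = C₁ + C₂ = 9.24×10⁻¹¹ F.

C ≈ 92.4 pF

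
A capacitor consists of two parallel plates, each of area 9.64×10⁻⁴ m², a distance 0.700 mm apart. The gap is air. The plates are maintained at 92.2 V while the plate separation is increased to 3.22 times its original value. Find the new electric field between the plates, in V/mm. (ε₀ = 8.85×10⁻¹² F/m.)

40.9 V/mm

Initially C₁ = ε₀A/d = 8.85×10⁻¹² × 9.64×10⁻⁴ / 7.00×10⁻⁴ = 1.22×10⁻¹¹ F.
E₁ = 1.32×10⁵ V/m.
Battery connected ⇒ V is held fixed. E = V/d, so E₂/E₁ = d₁/d₂ = 0.311.
E₂ = 0.311 × 1.32×10⁵ = 4.09×10⁴ V/m.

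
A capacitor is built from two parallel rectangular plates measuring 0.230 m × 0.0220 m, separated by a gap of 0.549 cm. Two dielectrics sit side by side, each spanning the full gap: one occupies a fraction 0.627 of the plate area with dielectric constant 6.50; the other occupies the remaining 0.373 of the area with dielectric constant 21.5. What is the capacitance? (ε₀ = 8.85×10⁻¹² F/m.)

C ≈ 98.7 pF

A = 0.230 × 0.0220 m² = 5.06×10⁻³ m².
Side-by-side slabs ⇒ two capacitors in parallel, each spanning the full gap.
C₁ = κ₁ε₀A₁/d = 6.50 × 8.85×10⁻¹² × 3.17×10⁻³ / 5.49×10⁻³ = 3.32×10⁻¹¹ F.
C₂ = κ₂ε₀A₂/d = 21.5 × 8.85×10⁻¹² × 1.89×10⁻³ / 5.49×10⁻³ = 6.54×10⁻¹¹ F.
C = C₁ + C₂ = 9.87×10⁻¹¹ F.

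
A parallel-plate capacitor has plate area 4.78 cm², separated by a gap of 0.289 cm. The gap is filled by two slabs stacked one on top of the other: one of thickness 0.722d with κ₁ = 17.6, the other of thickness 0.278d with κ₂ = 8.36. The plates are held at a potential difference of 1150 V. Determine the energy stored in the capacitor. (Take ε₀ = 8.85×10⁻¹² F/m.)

A = 4.78 cm² = 4.78×10⁻⁴ m².
Stacked slabs ⇒ two capacitors in series, each with the full plate area.
C₁ = κ₁ε₀A/d₁ = 17.6 × 8.85×10⁻¹² × 4.78×10⁻⁴ / 2.09×10⁻³ = 3.57×10⁻¹¹ F.
C₂ = κ₂ε₀A/d₂ = 8.36 × 8.85×10⁻¹² × 4.78×10⁻⁴ / 8.03×10⁻⁴ = 4.40×10⁻¹¹ F.
C = (1/C₁ + 1/C₂)⁻¹ = 1.97×10⁻¹¹ F.
U = ½CV² = ½ × 1.97×10⁻¹¹ × (1150)² = 1.30×10⁻⁵ J.

U ≈ 13.0 μJ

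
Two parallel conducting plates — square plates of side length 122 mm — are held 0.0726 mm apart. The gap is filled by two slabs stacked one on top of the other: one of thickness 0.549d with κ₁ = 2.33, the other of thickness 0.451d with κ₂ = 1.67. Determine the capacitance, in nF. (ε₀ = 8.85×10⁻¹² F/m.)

3.59 nF

A = (122 mm)² = 1.49×10⁻² m².
Stacked slabs ⇒ two capacitors in series, each with the full plate area.
C₁ = κ₁ε₀A/d₁ = 2.33 × 8.85×10⁻¹² × 1.49×10⁻² / 3.99×10⁻⁵ = 7.70×10⁻⁹ F.
C₂ = κ₂ε₀A/d₂ = 1.67 × 8.85×10⁻¹² × 1.49×10⁻² / 3.27×10⁻⁵ = 6.72×10⁻⁹ F.
C = (1/C₁ + 1/C₂)⁻¹ = 3.59×10⁻⁹ F.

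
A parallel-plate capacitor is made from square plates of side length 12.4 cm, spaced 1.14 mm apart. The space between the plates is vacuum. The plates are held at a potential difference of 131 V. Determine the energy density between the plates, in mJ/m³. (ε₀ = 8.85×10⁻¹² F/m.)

u ≈ 58.4 mJ/m³

E = V/d = 131 / 1.14×10⁻³ = 1.15×10⁵ V/m.
u = ½ε₀E² = ½ × 8.85×10⁻¹² × (1.15×10⁵)² = 5.84×10⁻² J/m³.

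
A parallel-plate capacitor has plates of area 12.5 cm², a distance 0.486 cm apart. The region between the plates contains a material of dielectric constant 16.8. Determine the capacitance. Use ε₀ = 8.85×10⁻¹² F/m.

A = 12.5 cm² = 1.25×10⁻³ m².
C = κε₀A/d = 16.8 × 8.85×10⁻¹² × 1.25×10⁻³ / 4.86×10⁻³ = 3.82×10⁻¹¹ F.

C ≈ 38.2 pF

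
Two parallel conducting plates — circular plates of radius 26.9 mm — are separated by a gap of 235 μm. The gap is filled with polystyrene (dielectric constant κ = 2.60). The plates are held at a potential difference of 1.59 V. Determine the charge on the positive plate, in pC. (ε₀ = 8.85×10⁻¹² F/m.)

A = π(26.9 mm)² = 2.27×10⁻³ m².
C = κε₀A/d = 2.60 × 8.85×10⁻¹² × 2.27×10⁻³ / 2.35×10⁻⁴ = 2.23×10⁻¹⁰ F.
Q = CV = 2.23×10⁻¹⁰ × 1.59 = 3.54×10⁻¹⁰ C.

354 pC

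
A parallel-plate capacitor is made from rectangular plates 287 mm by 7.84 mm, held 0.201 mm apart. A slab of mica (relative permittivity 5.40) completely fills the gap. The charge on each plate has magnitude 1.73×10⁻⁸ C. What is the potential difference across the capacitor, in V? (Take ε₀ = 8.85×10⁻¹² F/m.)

A = 287 × 7.84 mm² = 2.25×10⁻³ m².
C = κε₀A/d = 5.40 × 8.85×10⁻¹² × 2.25×10⁻³ / 2.01×10⁻⁴ = 5.35×10⁻¹⁰ F.
V = Q/C = 1.73×10⁻⁸ / 5.35×10⁻¹⁰ = 32.3 V.

32.3 V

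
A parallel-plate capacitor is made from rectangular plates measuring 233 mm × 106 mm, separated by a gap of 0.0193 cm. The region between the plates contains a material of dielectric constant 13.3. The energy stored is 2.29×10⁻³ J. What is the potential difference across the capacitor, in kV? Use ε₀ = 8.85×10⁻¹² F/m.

0.551 kV

A = 233 × 106 mm² = 2.47×10⁻² m².
C = κε₀A/d = 13.3 × 8.85×10⁻¹² × 2.47×10⁻² / 1.93×10⁻⁴ = 1.51×10⁻⁸ F.
V = √(2U/C) = √(2 × 2.29×10⁻³ / 1.51×10⁻⁸) = 5.51×10² V.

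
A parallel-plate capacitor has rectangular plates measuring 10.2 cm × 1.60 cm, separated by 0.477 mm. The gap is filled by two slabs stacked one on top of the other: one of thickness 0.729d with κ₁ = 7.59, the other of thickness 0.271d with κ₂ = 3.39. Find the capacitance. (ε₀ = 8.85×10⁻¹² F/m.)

172 pF

A = 10.2 × 1.60 cm² = 1.63×10⁻³ m².
Stacked slabs ⇒ two capacitors in series, each with the full plate area.
C₁ = κ₁ε₀A/d₁ = 7.59 × 8.85×10⁻¹² × 1.63×10⁻³ / 3.48×10⁻⁴ = 3.15×10⁻¹⁰ F.
C₂ = κ₂ε₀A/d₂ = 3.39 × 8.85×10⁻¹² × 1.63×10⁻³ / 1.29×10⁻⁴ = 3.79×10⁻¹⁰ F.
C = (1/C₁ + 1/C₂)⁻¹ = 1.72×10⁻¹⁰ F.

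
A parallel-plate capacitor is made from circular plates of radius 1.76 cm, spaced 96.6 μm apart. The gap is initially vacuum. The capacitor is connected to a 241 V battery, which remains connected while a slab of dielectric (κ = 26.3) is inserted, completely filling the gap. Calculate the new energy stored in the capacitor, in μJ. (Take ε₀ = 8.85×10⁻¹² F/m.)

A = π(1.76 cm)² = 9.73×10⁻⁴ m².
Initially C₁ = ε₀A/d = 8.85×10⁻¹² × 9.73×10⁻⁴ / 9.66×10⁻⁵ = 8.92×10⁻¹¹ F.
U₁ = 2.59×10⁻⁶ J.
Battery connected ⇒ V is held fixed. C₂ = 26.3 C₁ and U = ½CV², so U₂/U₁ = C₂/C₁ = 26.3.
U₂ = 26.3 × 2.59×10⁻⁶ = 6.81×10⁻⁵ J.

68.1 μJ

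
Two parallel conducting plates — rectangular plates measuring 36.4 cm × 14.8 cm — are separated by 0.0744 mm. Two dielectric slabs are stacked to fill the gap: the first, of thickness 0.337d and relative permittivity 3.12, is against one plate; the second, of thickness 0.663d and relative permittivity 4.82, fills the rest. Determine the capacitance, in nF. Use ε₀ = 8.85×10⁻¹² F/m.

C ≈ 26.1 nF

A = 36.4 × 14.8 cm² = 5.39×10⁻² m².
Stacked slabs ⇒ two capacitors in series, each with the full plate area.
C₁ = κ₁ε₀A/d₁ = 3.12 × 8.85×10⁻¹² × 5.39×10⁻² / 2.51×10⁻⁵ = 5.93×10⁻⁸ F.
C₂ = κ₂ε₀A/d₂ = 4.82 × 8.85×10⁻¹² × 5.39×10⁻² / 4.93×10⁻⁵ = 4.66×10⁻⁸ F.
C = (1/C₁ + 1/C₂)⁻¹ = 2.61×10⁻⁸ F.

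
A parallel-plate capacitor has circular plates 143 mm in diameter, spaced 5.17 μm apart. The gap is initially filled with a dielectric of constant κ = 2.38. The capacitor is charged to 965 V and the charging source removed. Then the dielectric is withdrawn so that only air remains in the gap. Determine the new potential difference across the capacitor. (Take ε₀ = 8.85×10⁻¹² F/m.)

V ≈ 2.30 kV

A = π(143/2 mm)² = 1.61×10⁻² m².
Initially C₁ = κε₀A/d = 2.38 × 8.85×10⁻¹² × 1.61×10⁻² / 5.17×10⁻⁶ = 6.54×10⁻⁸ F.
V₁ = 9.65×10² V.
Isolated ⇒ Q is held fixed. C₂ = 0.420 C₁ and V = Q/C, so V₂/V₁ = C₁/C₂ = 2.38.
V₂ = 2.38 × 9.65×10² = 2.30×10³ V.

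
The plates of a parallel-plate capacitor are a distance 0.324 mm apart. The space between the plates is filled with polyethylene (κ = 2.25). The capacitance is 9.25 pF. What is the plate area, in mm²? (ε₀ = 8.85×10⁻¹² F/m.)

A ≈ 151 mm²

A = Cd/(κε₀) = 9.25×10⁻¹² × 3.24×10⁻⁴ / (2.25 × 8.85×10⁻¹²) = 1.51×10⁻⁴ m².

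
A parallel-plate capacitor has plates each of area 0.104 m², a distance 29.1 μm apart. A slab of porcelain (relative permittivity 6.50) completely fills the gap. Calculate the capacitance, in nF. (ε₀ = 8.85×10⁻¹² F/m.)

206 nF

C = κε₀A/d = 6.50 × 8.85×10⁻¹² × 0.104 / 2.91×10⁻⁵ = 2.06×10⁻⁷ F.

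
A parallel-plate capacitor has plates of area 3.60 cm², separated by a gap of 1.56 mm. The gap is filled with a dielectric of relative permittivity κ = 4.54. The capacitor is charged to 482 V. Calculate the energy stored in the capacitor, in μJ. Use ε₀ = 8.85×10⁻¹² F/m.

1.08 μJ

A = 3.60 cm² = 3.60×10⁻⁴ m².
C = κε₀A/d = 4.54 × 8.85×10⁻¹² × 3.60×10⁻⁴ / 1.56×10⁻³ = 9.27×10⁻¹² F.
U = ½CV² = ½ × 9.27×10⁻¹² × (482)² = 1.08×10⁻⁶ J.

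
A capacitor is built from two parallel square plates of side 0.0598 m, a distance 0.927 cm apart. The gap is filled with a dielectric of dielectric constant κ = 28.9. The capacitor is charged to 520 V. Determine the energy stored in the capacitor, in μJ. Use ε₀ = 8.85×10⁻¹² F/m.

A = (0.0598 m)² = 3.58×10⁻³ m².
C = κε₀A/d = 28.9 × 8.85×10⁻¹² × 3.58×10⁻³ / 9.27×10⁻³ = 9.87×10⁻¹¹ F.
U = ½CV² = ½ × 9.87×10⁻¹¹ × (520)² = 1.33×10⁻⁵ J.

13.3 μJ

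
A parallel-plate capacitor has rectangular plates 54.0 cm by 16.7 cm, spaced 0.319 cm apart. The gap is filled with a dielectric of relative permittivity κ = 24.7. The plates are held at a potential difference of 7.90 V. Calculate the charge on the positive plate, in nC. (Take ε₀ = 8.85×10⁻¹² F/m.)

A = 54.0 × 16.7 cm² = 9.02×10⁻² m².
C = κε₀A/d = 24.7 × 8.85×10⁻¹² × 9.02×10⁻² / 3.19×10⁻³ = 6.18×10⁻⁹ F.
Q = CV = 6.18×10⁻⁹ × 7.90 = 4.88×10⁻⁸ C.

48.8 nC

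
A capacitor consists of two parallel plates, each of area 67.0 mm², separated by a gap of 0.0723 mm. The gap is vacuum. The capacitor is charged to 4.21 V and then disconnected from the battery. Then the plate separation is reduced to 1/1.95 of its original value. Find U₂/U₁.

Isolated ⇒ Q is held fixed.
C₂ = 1.95 C₁ and U = Q²/(2C), so U₂/U₁ = C₁/C₂ = 0.513.

0.513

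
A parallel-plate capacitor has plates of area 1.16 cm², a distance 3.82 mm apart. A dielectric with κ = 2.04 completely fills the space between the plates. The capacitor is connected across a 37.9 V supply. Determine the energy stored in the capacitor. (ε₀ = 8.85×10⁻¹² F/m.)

A = 1.16 cm² = 1.16×10⁻⁴ m².
C = κε₀A/d = 2.04 × 8.85×10⁻¹² × 1.16×10⁻⁴ / 3.82×10⁻³ = 5.48×10⁻¹³ F.
U = ½CV² = ½ × 5.48×10⁻¹³ × (37.9)² = 3.94×10⁻¹⁰ J.

394 pJ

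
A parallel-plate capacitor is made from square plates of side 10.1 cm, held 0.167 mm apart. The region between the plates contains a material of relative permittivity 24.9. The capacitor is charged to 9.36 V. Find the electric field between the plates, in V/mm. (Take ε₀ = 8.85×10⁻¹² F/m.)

E = V/d = 9.36 / 1.67×10⁻⁴ = 5.60×10⁴ V/m.

E ≈ 56.0 V/mm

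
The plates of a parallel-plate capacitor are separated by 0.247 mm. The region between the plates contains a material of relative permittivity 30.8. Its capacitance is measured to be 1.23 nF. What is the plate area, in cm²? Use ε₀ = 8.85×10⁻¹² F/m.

A = Cd/(κε₀) = 1.23×10⁻⁹ × 2.47×10⁻⁴ / (30.8 × 8.85×10⁻¹²) = 1.11×10⁻³ m².

11.1 cm²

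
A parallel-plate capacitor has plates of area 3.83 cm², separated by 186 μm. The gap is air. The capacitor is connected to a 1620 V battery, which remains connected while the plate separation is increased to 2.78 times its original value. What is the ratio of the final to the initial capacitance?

0.360

C = ε₀A/d scales as 1/d, so C₂/C₁ = d₁/d₂ = 1/2.78 = 0.360.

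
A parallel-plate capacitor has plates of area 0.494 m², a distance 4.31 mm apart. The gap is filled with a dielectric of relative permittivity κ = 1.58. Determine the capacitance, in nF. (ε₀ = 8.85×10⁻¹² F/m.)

C = κε₀A/d = 1.58 × 8.85×10⁻¹² × 0.494 / 4.31×10⁻³ = 1.60×10⁻⁹ F.

C ≈ 1.60 nF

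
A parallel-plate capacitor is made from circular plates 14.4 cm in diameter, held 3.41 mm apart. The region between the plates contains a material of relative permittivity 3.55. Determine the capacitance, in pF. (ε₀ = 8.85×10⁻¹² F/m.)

C ≈ 150 pF

A = π(14.4/2 cm)² = 1.63×10⁻² m².
C = κε₀A/d = 3.55 × 8.85×10⁻¹² × 1.63×10⁻² / 3.41×10⁻³ = 1.50×10⁻¹⁰ F.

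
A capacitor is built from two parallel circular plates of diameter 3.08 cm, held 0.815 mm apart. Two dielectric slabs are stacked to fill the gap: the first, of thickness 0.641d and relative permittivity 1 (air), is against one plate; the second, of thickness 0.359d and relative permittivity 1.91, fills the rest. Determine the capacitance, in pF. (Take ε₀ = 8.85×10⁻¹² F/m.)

C ≈ 9.76 pF

A = π(3.08/2 cm)² = 7.45×10⁻⁴ m².
Stacked slabs ⇒ two capacitors in series, each with the full plate area.
C₁ = κ₁ε₀A/d₁ = 1.00 × 8.85×10⁻¹² × 7.45×10⁻⁴ / 5.22×10⁻⁴ = 1.26×10⁻¹¹ F.
C₂ = κ₂ε₀A/d₂ = 1.91 × 8.85×10⁻¹² × 7.45×10⁻⁴ / 2.93×10⁻⁴ = 4.30×10⁻¹¹ F.
C = (1/C₁ + 1/C₂)⁻¹ = 9.76×10⁻¹² F.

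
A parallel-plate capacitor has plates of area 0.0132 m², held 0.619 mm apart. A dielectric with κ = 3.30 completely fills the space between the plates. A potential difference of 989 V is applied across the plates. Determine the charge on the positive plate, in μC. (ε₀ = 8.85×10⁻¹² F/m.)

Q ≈ 0.616 μC

C = κε₀A/d = 3.30 × 8.85×10⁻¹² × 1.32×10⁻² / 6.19×10⁻⁴ = 6.23×10⁻¹⁰ F.
Q = CV = 6.23×10⁻¹⁰ × 989 = 6.16×10⁻⁷ C.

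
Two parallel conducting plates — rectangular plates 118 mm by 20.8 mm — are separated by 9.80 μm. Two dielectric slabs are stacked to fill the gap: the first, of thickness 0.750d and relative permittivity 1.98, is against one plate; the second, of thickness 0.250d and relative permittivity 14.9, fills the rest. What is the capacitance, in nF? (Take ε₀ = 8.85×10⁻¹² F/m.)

A = 118 × 20.8 mm² = 2.45×10⁻³ m².
Stacked slabs ⇒ two capacitors in series, each with the full plate area.
C₁ = κ₁ε₀A/d₁ = 1.98 × 8.85×10⁻¹² × 2.45×10⁻³ / 7.35×10⁻⁶ = 5.85×10⁻⁹ F.
C₂ = κ₂ε₀A/d₂ = 14.9 × 8.85×10⁻¹² × 2.45×10⁻³ / 2.45×10⁻⁶ = 1.32×10⁻⁷ F.
C = (1/C₁ + 1/C₂)⁻¹ = 5.60×10⁻⁹ F.

C ≈ 5.60 nF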